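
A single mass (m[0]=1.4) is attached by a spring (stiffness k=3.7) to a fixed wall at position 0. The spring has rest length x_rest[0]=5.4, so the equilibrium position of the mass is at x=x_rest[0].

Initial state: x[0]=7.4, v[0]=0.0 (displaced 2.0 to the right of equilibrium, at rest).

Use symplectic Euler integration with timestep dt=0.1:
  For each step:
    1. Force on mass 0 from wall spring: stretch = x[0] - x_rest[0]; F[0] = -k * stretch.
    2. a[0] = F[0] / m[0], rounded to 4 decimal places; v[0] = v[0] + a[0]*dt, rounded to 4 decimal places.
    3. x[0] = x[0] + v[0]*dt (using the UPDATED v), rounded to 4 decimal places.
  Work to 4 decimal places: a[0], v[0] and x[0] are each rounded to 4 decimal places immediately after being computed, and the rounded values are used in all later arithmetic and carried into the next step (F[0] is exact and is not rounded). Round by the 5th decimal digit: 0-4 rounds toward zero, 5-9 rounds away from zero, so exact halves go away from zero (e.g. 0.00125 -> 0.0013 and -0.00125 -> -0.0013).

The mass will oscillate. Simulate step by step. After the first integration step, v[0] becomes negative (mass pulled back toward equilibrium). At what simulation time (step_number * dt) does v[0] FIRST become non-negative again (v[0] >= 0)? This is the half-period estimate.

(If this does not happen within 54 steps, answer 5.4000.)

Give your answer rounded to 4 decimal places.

Step 0: x=[7.4000] v=[0.0000]
Step 1: x=[7.3471] v=[-0.5286]
Step 2: x=[7.2428] v=[-1.0432]
Step 3: x=[7.0898] v=[-1.5302]
Step 4: x=[6.8921] v=[-1.9768]
Step 5: x=[6.6550] v=[-2.3711]
Step 6: x=[6.3847] v=[-2.7028]
Step 7: x=[6.0884] v=[-2.9630]
Step 8: x=[5.7739] v=[-3.1449]
Step 9: x=[5.4495] v=[-3.2437]
Step 10: x=[5.1238] v=[-3.2568]
Step 11: x=[4.8054] v=[-3.1838]
Step 12: x=[4.5027] v=[-3.0267]
Step 13: x=[4.2237] v=[-2.7896]
Step 14: x=[3.9758] v=[-2.4787]
Step 15: x=[3.7656] v=[-2.1023]
Step 16: x=[3.5986] v=[-1.6704]
Step 17: x=[3.4792] v=[-1.1943]
Step 18: x=[3.4105] v=[-0.6867]
Step 19: x=[3.3944] v=[-0.1609]
Step 20: x=[3.4313] v=[0.3692]
First v>=0 after going negative at step 20, time=2.0000

Answer: 2.0000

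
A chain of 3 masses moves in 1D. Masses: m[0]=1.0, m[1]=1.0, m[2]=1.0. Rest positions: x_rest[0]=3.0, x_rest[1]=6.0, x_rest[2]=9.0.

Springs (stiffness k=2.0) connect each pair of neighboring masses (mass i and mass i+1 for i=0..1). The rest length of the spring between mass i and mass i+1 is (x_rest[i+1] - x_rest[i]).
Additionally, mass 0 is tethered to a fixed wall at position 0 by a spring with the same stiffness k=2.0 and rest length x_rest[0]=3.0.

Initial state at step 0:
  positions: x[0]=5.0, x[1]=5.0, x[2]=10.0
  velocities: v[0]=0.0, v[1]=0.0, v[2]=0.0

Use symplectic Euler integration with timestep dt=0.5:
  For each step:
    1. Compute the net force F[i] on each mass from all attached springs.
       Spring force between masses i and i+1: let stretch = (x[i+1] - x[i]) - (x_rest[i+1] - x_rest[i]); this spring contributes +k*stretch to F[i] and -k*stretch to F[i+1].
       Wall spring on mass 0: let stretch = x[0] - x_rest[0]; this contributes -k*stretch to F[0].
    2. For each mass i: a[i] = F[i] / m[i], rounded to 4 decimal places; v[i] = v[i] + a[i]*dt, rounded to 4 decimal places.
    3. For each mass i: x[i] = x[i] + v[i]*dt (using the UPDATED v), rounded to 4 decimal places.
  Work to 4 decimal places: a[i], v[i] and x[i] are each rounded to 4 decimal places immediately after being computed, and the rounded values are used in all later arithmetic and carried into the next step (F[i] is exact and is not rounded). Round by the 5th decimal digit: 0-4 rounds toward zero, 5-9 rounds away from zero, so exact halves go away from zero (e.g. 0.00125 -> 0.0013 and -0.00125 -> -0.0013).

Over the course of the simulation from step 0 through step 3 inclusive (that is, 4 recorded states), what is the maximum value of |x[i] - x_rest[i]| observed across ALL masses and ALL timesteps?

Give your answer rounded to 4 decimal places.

Answer: 2.2500

Derivation:
Step 0: x=[5.0000 5.0000 10.0000] v=[0.0000 0.0000 0.0000]
Step 1: x=[2.5000 7.5000 9.0000] v=[-5.0000 5.0000 -2.0000]
Step 2: x=[1.2500 8.2500 8.7500] v=[-2.5000 1.5000 -0.5000]
Step 3: x=[2.8750 5.7500 9.7500] v=[3.2500 -5.0000 2.0000]
Max displacement = 2.2500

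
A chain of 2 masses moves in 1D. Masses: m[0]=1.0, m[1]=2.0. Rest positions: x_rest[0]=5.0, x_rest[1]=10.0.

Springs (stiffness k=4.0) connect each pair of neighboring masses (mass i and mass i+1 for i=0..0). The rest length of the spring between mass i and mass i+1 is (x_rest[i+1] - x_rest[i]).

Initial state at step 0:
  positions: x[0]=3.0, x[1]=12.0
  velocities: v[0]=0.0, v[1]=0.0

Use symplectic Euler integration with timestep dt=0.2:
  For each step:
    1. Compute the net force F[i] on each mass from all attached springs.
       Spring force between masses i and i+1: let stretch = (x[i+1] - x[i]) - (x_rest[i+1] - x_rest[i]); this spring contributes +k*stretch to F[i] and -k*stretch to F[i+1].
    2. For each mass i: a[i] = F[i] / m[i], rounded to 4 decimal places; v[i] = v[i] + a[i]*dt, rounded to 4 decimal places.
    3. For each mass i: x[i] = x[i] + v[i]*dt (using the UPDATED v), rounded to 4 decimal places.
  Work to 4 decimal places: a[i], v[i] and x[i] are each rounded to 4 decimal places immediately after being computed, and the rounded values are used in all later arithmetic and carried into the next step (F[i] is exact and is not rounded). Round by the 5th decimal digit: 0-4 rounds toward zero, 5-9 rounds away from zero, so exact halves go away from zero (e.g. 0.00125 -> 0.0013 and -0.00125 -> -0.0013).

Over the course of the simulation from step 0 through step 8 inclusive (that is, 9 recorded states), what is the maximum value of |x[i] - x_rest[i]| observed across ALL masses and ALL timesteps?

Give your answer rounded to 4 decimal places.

Answer: 3.4093

Derivation:
Step 0: x=[3.0000 12.0000] v=[0.0000 0.0000]
Step 1: x=[3.6400 11.6800] v=[3.2000 -1.6000]
Step 2: x=[4.7664 11.1168] v=[5.6320 -2.8160]
Step 3: x=[6.1089 10.4456] v=[6.7123 -3.3562]
Step 4: x=[7.3452 9.8274] v=[6.1817 -3.0909]
Step 5: x=[8.1787 9.4106] v=[4.1675 -2.0838]
Step 6: x=[8.4093 9.2953] v=[1.1530 -0.5766]
Step 7: x=[7.9817 9.5091] v=[-2.1382 1.0690]
Step 8: x=[6.9984 10.0007] v=[-4.9163 2.4580]
Max displacement = 3.4093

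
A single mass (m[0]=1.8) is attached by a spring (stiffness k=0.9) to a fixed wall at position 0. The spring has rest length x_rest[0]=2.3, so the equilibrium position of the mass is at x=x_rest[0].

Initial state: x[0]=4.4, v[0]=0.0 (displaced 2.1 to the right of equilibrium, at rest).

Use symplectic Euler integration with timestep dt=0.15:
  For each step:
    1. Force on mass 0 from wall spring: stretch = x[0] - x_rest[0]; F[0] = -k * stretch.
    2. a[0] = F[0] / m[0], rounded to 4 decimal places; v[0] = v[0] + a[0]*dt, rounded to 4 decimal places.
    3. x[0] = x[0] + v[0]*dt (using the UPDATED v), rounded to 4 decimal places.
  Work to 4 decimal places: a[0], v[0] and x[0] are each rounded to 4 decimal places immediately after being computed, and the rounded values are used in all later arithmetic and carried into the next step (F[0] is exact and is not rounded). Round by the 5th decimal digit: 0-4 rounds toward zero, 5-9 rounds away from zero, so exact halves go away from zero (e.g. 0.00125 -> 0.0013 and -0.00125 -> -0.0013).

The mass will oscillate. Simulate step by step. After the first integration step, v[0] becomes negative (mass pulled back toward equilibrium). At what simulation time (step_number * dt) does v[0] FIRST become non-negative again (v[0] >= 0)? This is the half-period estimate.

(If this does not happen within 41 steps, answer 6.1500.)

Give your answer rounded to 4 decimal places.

Answer: 4.5000

Derivation:
Step 0: x=[4.4000] v=[0.0000]
Step 1: x=[4.3764] v=[-0.1575]
Step 2: x=[4.3294] v=[-0.3132]
Step 3: x=[4.2596] v=[-0.4654]
Step 4: x=[4.1677] v=[-0.6124]
Step 5: x=[4.0548] v=[-0.7525]
Step 6: x=[3.9222] v=[-0.8841]
Step 7: x=[3.7713] v=[-1.0058]
Step 8: x=[3.6039] v=[-1.1162]
Step 9: x=[3.4218] v=[-1.2140]
Step 10: x=[3.2271] v=[-1.2981]
Step 11: x=[3.0220] v=[-1.3676]
Step 12: x=[2.8087] v=[-1.4218]
Step 13: x=[2.5897] v=[-1.4600]
Step 14: x=[2.3674] v=[-1.4817]
Step 15: x=[2.1444] v=[-1.4868]
Step 16: x=[1.9231] v=[-1.4751]
Step 17: x=[1.7061] v=[-1.4468]
Step 18: x=[1.4958] v=[-1.4023]
Step 19: x=[1.2945] v=[-1.3420]
Step 20: x=[1.1045] v=[-1.2666]
Step 21: x=[0.9280] v=[-1.1769]
Step 22: x=[0.7669] v=[-1.0740]
Step 23: x=[0.6231] v=[-0.9590]
Step 24: x=[0.4981] v=[-0.8332]
Step 25: x=[0.3934] v=[-0.6981]
Step 26: x=[0.3101] v=[-0.5551]
Step 27: x=[0.2492] v=[-0.4059]
Step 28: x=[0.2114] v=[-0.2521]
Step 29: x=[0.1971] v=[-0.0955]
Step 30: x=[0.2064] v=[0.0622]
First v>=0 after going negative at step 30, time=4.5000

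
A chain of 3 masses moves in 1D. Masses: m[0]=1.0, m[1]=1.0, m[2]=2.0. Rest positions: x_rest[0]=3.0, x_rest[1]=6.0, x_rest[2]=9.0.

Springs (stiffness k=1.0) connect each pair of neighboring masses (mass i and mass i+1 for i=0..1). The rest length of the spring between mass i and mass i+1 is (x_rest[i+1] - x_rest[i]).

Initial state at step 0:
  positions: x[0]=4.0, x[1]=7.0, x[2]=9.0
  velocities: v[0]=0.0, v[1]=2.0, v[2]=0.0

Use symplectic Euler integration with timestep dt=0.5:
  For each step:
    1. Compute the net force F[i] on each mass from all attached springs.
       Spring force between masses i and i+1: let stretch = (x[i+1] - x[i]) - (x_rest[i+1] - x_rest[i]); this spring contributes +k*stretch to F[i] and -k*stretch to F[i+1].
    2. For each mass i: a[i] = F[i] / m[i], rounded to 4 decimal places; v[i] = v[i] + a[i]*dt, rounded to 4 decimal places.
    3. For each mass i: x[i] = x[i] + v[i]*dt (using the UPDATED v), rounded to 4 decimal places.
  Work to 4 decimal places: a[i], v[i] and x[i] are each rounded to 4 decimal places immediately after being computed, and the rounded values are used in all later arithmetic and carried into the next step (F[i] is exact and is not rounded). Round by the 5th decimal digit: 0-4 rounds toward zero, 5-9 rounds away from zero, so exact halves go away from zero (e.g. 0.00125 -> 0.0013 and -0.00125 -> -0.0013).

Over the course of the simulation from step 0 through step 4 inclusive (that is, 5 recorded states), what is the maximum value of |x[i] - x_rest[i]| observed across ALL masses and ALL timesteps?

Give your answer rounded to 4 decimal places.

Answer: 1.9132

Derivation:
Step 0: x=[4.0000 7.0000 9.0000] v=[0.0000 2.0000 0.0000]
Step 1: x=[4.0000 7.7500 9.1250] v=[0.0000 1.5000 0.2500]
Step 2: x=[4.1875 7.9063 9.4532] v=[0.3750 0.3125 0.6563]
Step 3: x=[4.5547 7.5196 9.9630] v=[0.7344 -0.7735 1.0196]
Step 4: x=[4.9132 7.0025 10.5424] v=[0.7169 -1.0343 1.1588]
Max displacement = 1.9132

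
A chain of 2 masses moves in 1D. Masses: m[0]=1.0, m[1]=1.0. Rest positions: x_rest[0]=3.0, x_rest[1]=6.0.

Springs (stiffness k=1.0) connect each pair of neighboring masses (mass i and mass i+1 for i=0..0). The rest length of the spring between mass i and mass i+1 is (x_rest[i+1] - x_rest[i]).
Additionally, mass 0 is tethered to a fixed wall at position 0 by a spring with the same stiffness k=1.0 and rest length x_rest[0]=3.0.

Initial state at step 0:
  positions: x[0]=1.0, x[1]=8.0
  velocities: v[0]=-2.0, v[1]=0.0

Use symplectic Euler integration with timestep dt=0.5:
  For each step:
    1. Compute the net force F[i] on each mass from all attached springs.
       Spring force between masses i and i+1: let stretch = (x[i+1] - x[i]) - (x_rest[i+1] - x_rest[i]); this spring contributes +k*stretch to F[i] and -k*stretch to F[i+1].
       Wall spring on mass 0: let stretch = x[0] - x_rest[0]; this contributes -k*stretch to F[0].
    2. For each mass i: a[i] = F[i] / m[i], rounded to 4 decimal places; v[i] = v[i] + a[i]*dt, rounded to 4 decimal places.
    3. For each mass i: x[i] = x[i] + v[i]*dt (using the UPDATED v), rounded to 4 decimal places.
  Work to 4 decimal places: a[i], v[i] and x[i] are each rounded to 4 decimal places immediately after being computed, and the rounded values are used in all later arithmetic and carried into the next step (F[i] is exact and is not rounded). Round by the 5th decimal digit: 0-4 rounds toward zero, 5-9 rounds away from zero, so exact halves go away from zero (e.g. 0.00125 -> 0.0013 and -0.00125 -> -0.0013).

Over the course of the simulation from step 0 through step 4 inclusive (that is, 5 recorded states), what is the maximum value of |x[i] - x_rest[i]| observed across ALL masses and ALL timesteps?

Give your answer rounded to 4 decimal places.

Step 0: x=[1.0000 8.0000] v=[-2.0000 0.0000]
Step 1: x=[1.5000 7.0000] v=[1.0000 -2.0000]
Step 2: x=[3.0000 5.3750] v=[3.0000 -3.2500]
Step 3: x=[4.3438 3.9063] v=[2.6875 -2.9375]
Step 4: x=[4.4923 3.2969] v=[0.2969 -1.2188]
Max displacement = 2.7031

Answer: 2.7031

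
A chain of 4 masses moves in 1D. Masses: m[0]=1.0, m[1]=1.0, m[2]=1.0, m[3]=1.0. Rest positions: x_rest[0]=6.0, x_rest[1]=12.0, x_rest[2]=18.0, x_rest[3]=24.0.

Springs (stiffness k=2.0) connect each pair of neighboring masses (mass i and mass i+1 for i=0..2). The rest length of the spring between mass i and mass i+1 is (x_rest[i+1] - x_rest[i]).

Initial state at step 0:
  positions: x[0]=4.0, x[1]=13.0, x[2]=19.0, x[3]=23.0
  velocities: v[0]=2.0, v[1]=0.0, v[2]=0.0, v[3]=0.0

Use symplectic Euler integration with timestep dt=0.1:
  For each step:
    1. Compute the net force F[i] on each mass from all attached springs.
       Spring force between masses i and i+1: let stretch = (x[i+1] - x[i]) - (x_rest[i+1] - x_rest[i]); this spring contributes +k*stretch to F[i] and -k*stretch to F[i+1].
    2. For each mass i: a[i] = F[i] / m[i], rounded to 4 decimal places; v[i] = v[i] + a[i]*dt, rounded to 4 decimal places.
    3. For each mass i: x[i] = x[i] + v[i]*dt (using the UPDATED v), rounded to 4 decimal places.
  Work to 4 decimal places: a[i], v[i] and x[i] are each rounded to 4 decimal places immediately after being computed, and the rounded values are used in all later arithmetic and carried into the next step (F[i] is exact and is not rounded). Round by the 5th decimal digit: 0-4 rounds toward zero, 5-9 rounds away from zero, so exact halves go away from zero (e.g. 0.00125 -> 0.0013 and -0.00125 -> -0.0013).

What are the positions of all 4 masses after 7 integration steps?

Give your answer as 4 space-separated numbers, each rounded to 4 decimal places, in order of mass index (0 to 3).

Step 0: x=[4.0000 13.0000 19.0000 23.0000] v=[2.0000 0.0000 0.0000 0.0000]
Step 1: x=[4.2600 12.9400 18.9600 23.0400] v=[2.6000 -0.6000 -0.4000 0.4000]
Step 2: x=[4.5736 12.8268 18.8812 23.1184] v=[3.1360 -1.1320 -0.7880 0.7840]
Step 3: x=[4.9323 12.6696 18.7661 23.2321] v=[3.5866 -1.5718 -1.1514 1.1366]
Step 4: x=[5.3257 12.4796 18.6184 23.3764] v=[3.9341 -1.9000 -1.4775 1.4434]
Step 5: x=[5.7422 12.2693 18.4430 23.5456] v=[4.1649 -2.1030 -1.7537 1.6918]
Step 6: x=[6.1692 12.0519 18.2462 23.7327] v=[4.2703 -2.1737 -1.9679 1.8713]
Step 7: x=[6.5939 11.8408 18.0353 23.9301] v=[4.2468 -2.1114 -2.1095 1.9740]

Answer: 6.5939 11.8408 18.0353 23.9301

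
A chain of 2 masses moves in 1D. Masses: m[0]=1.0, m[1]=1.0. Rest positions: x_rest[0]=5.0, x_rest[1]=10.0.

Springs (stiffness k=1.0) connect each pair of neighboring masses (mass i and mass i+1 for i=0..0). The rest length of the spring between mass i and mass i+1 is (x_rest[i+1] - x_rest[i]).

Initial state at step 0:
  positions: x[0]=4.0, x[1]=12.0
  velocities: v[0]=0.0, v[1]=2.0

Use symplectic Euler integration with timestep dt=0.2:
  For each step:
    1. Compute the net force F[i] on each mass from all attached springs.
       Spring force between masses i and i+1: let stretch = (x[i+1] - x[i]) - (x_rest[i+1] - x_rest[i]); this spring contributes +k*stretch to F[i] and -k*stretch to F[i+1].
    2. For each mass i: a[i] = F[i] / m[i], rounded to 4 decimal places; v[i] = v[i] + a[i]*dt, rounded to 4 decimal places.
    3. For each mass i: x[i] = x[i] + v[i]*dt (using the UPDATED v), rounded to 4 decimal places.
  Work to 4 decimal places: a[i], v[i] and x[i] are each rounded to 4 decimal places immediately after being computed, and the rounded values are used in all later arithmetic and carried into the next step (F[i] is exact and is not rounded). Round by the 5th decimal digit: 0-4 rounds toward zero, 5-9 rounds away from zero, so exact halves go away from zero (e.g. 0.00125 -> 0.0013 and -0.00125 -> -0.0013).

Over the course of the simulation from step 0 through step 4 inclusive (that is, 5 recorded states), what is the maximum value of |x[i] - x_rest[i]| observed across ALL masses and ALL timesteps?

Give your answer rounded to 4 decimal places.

Answer: 2.4645

Derivation:
Step 0: x=[4.0000 12.0000] v=[0.0000 2.0000]
Step 1: x=[4.1200 12.2800] v=[0.6000 1.4000]
Step 2: x=[4.3664 12.4336] v=[1.2320 0.7680]
Step 3: x=[4.7355 12.4645] v=[1.8454 0.1546]
Step 4: x=[5.2137 12.3863] v=[2.3912 -0.3912]
Max displacement = 2.4645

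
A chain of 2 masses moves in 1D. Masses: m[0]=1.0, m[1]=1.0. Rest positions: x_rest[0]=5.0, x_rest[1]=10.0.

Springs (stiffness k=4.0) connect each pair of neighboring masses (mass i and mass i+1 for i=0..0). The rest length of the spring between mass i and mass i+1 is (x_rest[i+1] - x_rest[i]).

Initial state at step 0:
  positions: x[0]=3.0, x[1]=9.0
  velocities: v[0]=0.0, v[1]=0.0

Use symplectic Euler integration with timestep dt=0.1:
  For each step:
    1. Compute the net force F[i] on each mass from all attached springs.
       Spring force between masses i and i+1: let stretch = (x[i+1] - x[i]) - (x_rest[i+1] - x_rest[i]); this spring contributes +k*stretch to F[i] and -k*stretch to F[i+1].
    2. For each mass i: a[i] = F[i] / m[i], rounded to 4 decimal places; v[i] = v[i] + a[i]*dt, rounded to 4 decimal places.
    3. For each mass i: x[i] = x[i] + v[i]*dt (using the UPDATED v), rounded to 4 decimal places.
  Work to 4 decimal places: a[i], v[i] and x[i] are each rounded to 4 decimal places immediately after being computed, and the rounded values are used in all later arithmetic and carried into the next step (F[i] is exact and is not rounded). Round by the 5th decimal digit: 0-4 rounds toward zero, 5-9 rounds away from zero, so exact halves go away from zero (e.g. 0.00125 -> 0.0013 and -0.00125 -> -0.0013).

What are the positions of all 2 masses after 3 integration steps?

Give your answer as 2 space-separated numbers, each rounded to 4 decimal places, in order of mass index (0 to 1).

Step 0: x=[3.0000 9.0000] v=[0.0000 0.0000]
Step 1: x=[3.0400 8.9600] v=[0.4000 -0.4000]
Step 2: x=[3.1168 8.8832] v=[0.7680 -0.7680]
Step 3: x=[3.2243 8.7757] v=[1.0746 -1.0746]

Answer: 3.2243 8.7757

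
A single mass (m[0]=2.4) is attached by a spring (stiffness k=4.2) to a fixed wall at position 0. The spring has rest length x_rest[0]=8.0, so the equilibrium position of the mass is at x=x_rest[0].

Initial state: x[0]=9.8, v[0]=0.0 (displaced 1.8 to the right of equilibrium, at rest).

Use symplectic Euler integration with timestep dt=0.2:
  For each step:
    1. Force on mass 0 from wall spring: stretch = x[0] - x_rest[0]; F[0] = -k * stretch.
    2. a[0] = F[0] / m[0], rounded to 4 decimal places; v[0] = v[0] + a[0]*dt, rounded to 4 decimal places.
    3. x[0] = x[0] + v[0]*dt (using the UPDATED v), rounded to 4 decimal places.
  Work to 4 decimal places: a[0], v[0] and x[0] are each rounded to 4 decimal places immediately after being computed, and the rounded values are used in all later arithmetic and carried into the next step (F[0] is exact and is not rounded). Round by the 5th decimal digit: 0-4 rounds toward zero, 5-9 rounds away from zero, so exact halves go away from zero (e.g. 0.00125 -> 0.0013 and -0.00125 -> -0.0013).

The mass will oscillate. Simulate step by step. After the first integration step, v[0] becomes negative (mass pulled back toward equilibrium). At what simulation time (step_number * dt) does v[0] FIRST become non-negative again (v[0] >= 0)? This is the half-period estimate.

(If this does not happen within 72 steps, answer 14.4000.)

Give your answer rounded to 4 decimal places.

Answer: 2.4000

Derivation:
Step 0: x=[9.8000] v=[0.0000]
Step 1: x=[9.6740] v=[-0.6300]
Step 2: x=[9.4308] v=[-1.2159]
Step 3: x=[9.0875] v=[-1.7167]
Step 4: x=[8.6680] v=[-2.0973]
Step 5: x=[8.2018] v=[-2.3311]
Step 6: x=[7.7215] v=[-2.4017]
Step 7: x=[7.2607] v=[-2.3042]
Step 8: x=[6.8516] v=[-2.0454]
Step 9: x=[6.5229] v=[-1.6435]
Step 10: x=[6.2976] v=[-1.1265]
Step 11: x=[6.1915] v=[-0.5307]
Step 12: x=[6.2120] v=[0.1023]
First v>=0 after going negative at step 12, time=2.4000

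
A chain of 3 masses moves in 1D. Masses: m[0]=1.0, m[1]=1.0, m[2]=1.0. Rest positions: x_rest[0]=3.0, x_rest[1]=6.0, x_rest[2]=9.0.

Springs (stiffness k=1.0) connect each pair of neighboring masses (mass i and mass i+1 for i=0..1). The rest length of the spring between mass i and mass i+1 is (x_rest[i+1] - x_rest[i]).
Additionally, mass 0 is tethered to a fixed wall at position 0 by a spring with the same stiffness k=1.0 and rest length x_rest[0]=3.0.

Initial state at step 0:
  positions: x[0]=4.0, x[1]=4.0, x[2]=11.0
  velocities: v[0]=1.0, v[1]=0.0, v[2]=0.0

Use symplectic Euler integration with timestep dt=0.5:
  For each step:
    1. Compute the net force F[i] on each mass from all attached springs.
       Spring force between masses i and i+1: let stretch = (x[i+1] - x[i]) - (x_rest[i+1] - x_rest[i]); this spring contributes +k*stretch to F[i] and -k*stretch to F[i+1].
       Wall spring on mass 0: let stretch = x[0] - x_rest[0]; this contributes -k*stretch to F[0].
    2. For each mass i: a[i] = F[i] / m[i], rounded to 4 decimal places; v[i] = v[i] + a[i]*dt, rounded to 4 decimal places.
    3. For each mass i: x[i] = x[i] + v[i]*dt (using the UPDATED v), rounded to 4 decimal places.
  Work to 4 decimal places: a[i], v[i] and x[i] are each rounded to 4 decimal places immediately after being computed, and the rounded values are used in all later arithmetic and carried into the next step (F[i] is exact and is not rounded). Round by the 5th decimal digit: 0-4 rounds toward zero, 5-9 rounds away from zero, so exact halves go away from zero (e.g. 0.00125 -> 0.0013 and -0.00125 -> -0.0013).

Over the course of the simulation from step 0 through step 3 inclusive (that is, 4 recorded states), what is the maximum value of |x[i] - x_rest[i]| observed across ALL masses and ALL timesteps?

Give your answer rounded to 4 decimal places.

Step 0: x=[4.0000 4.0000 11.0000] v=[1.0000 0.0000 0.0000]
Step 1: x=[3.5000 5.7500 10.0000] v=[-1.0000 3.5000 -2.0000]
Step 2: x=[2.6875 8.0000 8.6875] v=[-1.6250 4.5000 -2.6250]
Step 3: x=[2.5313 9.0938 7.9531] v=[-0.3125 2.1875 -1.4688]
Max displacement = 3.0938

Answer: 3.0938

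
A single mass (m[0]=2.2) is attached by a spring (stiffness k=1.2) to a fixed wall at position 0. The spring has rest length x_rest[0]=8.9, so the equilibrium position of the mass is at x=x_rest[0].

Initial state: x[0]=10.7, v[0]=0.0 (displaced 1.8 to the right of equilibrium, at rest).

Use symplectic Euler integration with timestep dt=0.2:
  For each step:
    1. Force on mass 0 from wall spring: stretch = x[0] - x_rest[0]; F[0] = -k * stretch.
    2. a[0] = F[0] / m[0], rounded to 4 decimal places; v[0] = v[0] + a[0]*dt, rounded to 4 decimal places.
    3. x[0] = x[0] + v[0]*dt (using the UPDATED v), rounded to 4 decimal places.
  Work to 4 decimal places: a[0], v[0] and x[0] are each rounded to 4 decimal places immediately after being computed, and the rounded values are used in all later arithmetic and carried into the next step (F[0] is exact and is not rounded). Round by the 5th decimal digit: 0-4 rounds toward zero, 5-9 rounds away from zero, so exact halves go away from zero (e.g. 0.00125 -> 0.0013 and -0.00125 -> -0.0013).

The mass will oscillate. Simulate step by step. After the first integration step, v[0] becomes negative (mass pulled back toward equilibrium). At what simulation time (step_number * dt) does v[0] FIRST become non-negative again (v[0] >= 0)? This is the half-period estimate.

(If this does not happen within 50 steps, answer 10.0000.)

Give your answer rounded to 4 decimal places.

Answer: 4.4000

Derivation:
Step 0: x=[10.7000] v=[0.0000]
Step 1: x=[10.6607] v=[-0.1964]
Step 2: x=[10.5830] v=[-0.3885]
Step 3: x=[10.4686] v=[-0.5721]
Step 4: x=[10.3200] v=[-0.7432]
Step 5: x=[10.1404] v=[-0.8981]
Step 6: x=[9.9337] v=[-1.0334]
Step 7: x=[9.7045] v=[-1.1462]
Step 8: x=[9.4577] v=[-1.2340]
Step 9: x=[9.1987] v=[-1.2948]
Step 10: x=[8.9332] v=[-1.3274]
Step 11: x=[8.6670] v=[-1.3310]
Step 12: x=[8.4059] v=[-1.3056]
Step 13: x=[8.1556] v=[-1.2517]
Step 14: x=[7.9215] v=[-1.1705]
Step 15: x=[7.7087] v=[-1.0638]
Step 16: x=[7.5219] v=[-0.9338]
Step 17: x=[7.3652] v=[-0.7835]
Step 18: x=[7.2420] v=[-0.6161]
Step 19: x=[7.1550] v=[-0.4352]
Step 20: x=[7.1060] v=[-0.2448]
Step 21: x=[7.0962] v=[-0.0491]
Step 22: x=[7.1257] v=[0.1477]
First v>=0 after going negative at step 22, time=4.4000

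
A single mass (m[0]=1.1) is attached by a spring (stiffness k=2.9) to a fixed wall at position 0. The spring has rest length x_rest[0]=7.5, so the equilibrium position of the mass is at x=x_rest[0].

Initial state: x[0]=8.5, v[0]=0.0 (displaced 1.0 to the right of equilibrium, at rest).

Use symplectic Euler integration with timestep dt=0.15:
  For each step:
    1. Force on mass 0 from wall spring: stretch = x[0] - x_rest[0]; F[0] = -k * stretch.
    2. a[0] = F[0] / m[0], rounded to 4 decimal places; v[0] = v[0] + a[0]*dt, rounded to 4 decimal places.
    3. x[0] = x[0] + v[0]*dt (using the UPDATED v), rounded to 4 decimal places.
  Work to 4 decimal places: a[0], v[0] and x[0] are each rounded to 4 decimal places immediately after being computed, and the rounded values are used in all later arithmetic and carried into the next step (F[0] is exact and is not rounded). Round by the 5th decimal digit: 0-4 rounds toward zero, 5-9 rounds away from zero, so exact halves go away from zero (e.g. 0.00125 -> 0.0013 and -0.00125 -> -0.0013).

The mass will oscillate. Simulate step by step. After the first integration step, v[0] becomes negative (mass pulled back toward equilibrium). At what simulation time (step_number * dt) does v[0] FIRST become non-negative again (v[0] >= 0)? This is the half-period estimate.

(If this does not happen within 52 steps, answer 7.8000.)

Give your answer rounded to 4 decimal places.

Step 0: x=[8.5000] v=[0.0000]
Step 1: x=[8.4407] v=[-0.3955]
Step 2: x=[8.3256] v=[-0.7675]
Step 3: x=[8.1615] v=[-1.0940]
Step 4: x=[7.9582] v=[-1.3556]
Step 5: x=[7.7277] v=[-1.5368]
Step 6: x=[7.4837] v=[-1.6268]
Step 7: x=[7.2406] v=[-1.6204]
Step 8: x=[7.0129] v=[-1.5178]
Step 9: x=[6.8141] v=[-1.3252]
Step 10: x=[6.6560] v=[-1.0540]
Step 11: x=[6.5480] v=[-0.7202]
Step 12: x=[6.4964] v=[-0.3437]
Step 13: x=[6.5044] v=[0.0532]
First v>=0 after going negative at step 13, time=1.9500

Answer: 1.9500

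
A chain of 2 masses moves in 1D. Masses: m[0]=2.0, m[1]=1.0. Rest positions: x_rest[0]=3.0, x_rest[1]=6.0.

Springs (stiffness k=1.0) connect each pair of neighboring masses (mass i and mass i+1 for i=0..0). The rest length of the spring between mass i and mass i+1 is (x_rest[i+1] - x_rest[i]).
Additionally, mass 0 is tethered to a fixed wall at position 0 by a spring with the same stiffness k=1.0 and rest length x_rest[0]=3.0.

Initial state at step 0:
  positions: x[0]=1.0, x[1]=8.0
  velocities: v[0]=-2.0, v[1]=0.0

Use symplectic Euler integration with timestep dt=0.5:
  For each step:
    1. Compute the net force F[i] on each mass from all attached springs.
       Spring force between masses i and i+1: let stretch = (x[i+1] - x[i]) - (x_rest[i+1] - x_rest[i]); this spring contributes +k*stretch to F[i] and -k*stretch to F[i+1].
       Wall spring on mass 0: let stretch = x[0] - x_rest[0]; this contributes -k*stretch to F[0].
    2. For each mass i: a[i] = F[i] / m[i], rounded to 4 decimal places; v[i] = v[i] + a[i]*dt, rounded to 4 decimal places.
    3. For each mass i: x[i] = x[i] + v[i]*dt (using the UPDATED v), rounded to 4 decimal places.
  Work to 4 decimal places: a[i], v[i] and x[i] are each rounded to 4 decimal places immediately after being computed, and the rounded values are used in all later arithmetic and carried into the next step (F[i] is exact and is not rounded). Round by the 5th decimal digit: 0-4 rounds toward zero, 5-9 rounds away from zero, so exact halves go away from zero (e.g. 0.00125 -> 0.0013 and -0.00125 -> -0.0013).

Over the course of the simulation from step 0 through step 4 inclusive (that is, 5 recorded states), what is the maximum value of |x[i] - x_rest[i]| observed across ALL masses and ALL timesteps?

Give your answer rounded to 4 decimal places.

Step 0: x=[1.0000 8.0000] v=[-2.0000 0.0000]
Step 1: x=[0.7500 7.0000] v=[-0.5000 -2.0000]
Step 2: x=[1.1875 5.1875] v=[0.8750 -3.6250]
Step 3: x=[1.9766 3.1250] v=[1.5782 -4.1250]
Step 4: x=[2.6622 1.5254] v=[1.3712 -3.1992]
Max displacement = 4.4746

Answer: 4.4746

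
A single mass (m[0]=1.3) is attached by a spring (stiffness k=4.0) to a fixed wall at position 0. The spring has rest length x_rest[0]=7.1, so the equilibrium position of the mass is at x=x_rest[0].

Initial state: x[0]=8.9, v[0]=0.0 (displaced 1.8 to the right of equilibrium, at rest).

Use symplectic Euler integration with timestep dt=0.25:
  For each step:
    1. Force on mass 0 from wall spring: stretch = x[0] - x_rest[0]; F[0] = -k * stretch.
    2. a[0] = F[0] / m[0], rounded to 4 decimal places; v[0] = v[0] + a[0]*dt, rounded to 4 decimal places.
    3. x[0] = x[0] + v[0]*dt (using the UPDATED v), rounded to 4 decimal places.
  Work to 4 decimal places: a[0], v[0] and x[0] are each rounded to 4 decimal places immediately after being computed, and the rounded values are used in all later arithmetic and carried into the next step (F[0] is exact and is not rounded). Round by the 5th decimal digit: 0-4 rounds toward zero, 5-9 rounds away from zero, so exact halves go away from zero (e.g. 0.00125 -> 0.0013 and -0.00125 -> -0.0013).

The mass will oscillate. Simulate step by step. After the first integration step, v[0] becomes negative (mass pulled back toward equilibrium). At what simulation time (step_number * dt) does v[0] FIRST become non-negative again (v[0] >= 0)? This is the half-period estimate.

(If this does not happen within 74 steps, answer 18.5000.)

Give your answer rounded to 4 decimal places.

Answer: 2.0000

Derivation:
Step 0: x=[8.9000] v=[0.0000]
Step 1: x=[8.5539] v=[-1.3846]
Step 2: x=[7.9282] v=[-2.5030]
Step 3: x=[7.1432] v=[-3.1401]
Step 4: x=[6.3499] v=[-3.1733]
Step 5: x=[5.7008] v=[-2.5963]
Step 6: x=[5.3208] v=[-1.5200]
Step 7: x=[5.2830] v=[-0.1514]
Step 8: x=[5.5946] v=[1.2463]
First v>=0 after going negative at step 8, time=2.0000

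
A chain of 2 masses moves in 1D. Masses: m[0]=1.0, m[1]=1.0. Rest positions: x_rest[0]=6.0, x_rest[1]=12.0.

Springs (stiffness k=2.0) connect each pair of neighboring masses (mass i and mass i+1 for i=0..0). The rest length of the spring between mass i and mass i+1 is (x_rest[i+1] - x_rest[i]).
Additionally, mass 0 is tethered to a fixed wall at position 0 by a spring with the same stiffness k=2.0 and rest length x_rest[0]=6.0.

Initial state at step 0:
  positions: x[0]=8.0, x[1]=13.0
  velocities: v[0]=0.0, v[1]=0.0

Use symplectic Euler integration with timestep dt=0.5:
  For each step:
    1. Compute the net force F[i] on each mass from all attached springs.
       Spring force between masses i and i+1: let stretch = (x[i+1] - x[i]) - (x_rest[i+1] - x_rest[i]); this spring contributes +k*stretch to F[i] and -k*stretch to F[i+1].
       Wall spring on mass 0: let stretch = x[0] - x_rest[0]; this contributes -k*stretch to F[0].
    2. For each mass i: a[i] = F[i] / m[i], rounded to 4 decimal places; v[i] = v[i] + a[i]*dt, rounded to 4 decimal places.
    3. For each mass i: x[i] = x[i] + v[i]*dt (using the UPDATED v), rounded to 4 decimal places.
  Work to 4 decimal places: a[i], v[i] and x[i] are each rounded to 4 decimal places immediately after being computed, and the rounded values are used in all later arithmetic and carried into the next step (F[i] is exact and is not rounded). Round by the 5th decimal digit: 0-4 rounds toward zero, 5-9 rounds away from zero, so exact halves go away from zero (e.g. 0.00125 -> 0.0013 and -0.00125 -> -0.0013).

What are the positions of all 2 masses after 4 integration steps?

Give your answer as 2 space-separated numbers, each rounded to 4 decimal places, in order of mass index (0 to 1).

Answer: 6.4375 10.8125

Derivation:
Step 0: x=[8.0000 13.0000] v=[0.0000 0.0000]
Step 1: x=[6.5000 13.5000] v=[-3.0000 1.0000]
Step 2: x=[5.2500 13.5000] v=[-2.5000 0.0000]
Step 3: x=[5.5000 12.3750] v=[0.5000 -2.2500]
Step 4: x=[6.4375 10.8125] v=[1.8750 -3.1250]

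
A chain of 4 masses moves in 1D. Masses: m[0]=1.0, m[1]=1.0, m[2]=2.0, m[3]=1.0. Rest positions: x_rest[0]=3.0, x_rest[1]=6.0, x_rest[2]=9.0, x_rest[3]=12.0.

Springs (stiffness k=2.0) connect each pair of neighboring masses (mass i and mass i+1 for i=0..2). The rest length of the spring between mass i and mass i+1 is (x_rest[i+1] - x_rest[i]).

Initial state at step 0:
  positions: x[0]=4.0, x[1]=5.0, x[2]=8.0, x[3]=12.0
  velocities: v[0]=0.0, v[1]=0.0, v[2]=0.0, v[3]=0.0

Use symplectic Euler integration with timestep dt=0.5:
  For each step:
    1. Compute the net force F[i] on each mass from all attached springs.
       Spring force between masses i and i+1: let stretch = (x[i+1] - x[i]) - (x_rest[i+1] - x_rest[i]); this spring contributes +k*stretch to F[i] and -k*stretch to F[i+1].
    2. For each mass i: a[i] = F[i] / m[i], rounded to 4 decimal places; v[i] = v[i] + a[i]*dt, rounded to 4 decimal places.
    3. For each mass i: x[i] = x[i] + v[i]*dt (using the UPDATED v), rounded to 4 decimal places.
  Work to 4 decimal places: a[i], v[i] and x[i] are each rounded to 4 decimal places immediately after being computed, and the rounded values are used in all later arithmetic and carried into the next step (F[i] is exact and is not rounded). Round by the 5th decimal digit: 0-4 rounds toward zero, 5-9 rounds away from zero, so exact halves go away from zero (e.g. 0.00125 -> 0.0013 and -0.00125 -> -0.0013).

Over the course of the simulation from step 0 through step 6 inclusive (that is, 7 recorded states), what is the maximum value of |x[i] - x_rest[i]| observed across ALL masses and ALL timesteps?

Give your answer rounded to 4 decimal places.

Step 0: x=[4.0000 5.0000 8.0000 12.0000] v=[0.0000 0.0000 0.0000 0.0000]
Step 1: x=[3.0000 6.0000 8.2500 11.5000] v=[-2.0000 2.0000 0.5000 -1.0000]
Step 2: x=[2.0000 6.6250 8.7500 10.8750] v=[-2.0000 1.2500 1.0000 -1.2500]
Step 3: x=[1.8125 6.0000 9.2500 10.6875] v=[-0.3750 -1.2500 1.0000 -0.3750]
Step 4: x=[2.2188 4.9063 9.2969 11.2813] v=[0.8125 -2.1875 0.0938 1.1875]
Step 5: x=[2.4688 4.6641 8.7423 12.3829] v=[0.5000 -0.4844 -1.1093 2.2031]
Step 6: x=[2.3165 5.3634 8.0783 13.1642] v=[-0.3047 1.3985 -1.3281 1.5625]
Max displacement = 1.3359

Answer: 1.3359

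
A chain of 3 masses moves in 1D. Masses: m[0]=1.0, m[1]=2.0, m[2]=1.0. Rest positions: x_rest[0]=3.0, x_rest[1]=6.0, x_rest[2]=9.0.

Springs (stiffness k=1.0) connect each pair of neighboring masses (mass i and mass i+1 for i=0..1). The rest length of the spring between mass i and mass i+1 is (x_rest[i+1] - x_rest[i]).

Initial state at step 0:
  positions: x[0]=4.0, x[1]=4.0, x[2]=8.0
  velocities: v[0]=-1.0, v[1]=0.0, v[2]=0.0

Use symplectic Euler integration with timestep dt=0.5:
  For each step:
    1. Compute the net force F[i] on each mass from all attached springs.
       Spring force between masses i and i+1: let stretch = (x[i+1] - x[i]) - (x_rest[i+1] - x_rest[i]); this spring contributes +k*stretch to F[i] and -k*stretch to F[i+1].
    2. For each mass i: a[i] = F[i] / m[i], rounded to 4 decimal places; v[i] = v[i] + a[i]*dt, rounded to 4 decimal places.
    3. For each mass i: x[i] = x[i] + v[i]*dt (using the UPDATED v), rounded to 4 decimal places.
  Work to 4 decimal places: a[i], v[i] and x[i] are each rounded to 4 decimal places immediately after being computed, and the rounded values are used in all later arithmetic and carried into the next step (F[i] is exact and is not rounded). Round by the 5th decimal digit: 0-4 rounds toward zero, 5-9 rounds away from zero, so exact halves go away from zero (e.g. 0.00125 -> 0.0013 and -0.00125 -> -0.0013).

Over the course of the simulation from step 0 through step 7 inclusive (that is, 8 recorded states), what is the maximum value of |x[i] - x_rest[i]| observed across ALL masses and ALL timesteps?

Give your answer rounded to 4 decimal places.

Step 0: x=[4.0000 4.0000 8.0000] v=[-1.0000 0.0000 0.0000]
Step 1: x=[2.7500 4.5000 7.7500] v=[-2.5000 1.0000 -0.5000]
Step 2: x=[1.1875 5.1875 7.4375] v=[-3.1250 1.3750 -0.6250]
Step 3: x=[-0.1250 5.6563 7.3125] v=[-2.6250 0.9375 -0.2500]
Step 4: x=[-0.7422 5.6094 7.5235] v=[-1.2344 -0.0938 0.4219]
Step 5: x=[-0.5215 5.0078 8.0060] v=[0.4414 -1.2032 0.9649]
Step 6: x=[0.3316 4.0898 8.4889] v=[1.7061 -1.8360 0.9658]
Step 7: x=[1.3742 3.2519 8.6221] v=[2.0852 -1.6758 0.2663]
Max displacement = 3.7422

Answer: 3.7422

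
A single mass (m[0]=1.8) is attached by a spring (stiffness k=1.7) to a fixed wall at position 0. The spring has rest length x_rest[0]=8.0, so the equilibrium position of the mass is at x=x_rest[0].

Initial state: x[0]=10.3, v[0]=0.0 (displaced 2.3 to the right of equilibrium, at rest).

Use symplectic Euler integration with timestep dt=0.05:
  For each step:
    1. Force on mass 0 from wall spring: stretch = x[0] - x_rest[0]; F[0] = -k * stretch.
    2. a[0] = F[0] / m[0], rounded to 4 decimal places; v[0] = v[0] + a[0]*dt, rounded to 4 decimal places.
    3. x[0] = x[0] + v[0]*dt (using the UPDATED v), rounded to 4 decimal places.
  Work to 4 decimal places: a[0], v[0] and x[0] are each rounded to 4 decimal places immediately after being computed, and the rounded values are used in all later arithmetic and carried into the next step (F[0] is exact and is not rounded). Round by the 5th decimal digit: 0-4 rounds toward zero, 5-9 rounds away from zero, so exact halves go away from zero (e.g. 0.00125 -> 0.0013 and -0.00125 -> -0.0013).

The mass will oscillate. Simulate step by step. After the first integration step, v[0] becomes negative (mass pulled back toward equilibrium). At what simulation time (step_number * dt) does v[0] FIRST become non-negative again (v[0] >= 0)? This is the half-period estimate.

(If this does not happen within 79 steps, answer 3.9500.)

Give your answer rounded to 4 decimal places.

Step 0: x=[10.3000] v=[0.0000]
Step 1: x=[10.2946] v=[-0.1086]
Step 2: x=[10.2838] v=[-0.2170]
Step 3: x=[10.2676] v=[-0.3248]
Step 4: x=[10.2460] v=[-0.4319]
Step 5: x=[10.2191] v=[-0.5380]
Step 6: x=[10.1870] v=[-0.6428]
Step 7: x=[10.1497] v=[-0.7461]
Step 8: x=[10.1073] v=[-0.8476]
Step 9: x=[10.0599] v=[-0.9471]
Step 10: x=[10.0077] v=[-1.0444]
Step 11: x=[9.9507] v=[-1.1392]
Step 12: x=[9.8891] v=[-1.2313]
Step 13: x=[9.8231] v=[-1.3205]
Step 14: x=[9.7528] v=[-1.4066]
Step 15: x=[9.6783] v=[-1.4894]
Step 16: x=[9.5999] v=[-1.5687]
Step 17: x=[9.5177] v=[-1.6443]
Step 18: x=[9.4319] v=[-1.7160]
Step 19: x=[9.3427] v=[-1.7836]
Step 20: x=[9.2504] v=[-1.8470]
Step 21: x=[9.1551] v=[-1.9060]
Step 22: x=[9.0571] v=[-1.9605]
Step 23: x=[8.9566] v=[-2.0104]
Step 24: x=[8.8538] v=[-2.0556]
Step 25: x=[8.7490] v=[-2.0959]
Step 26: x=[8.6424] v=[-2.1313]
Step 27: x=[8.5343] v=[-2.1616]
Step 28: x=[8.4250] v=[-2.1868]
Step 29: x=[8.3147] v=[-2.2069]
Step 30: x=[8.2036] v=[-2.2218]
Step 31: x=[8.0920] v=[-2.2314]
Step 32: x=[7.9802] v=[-2.2357]
Step 33: x=[7.8685] v=[-2.2348]
Step 34: x=[7.7571] v=[-2.2286]
Step 35: x=[7.6462] v=[-2.2171]
Step 36: x=[7.5362] v=[-2.2004]
Step 37: x=[7.4273] v=[-2.1785]
Step 38: x=[7.3197] v=[-2.1515]
Step 39: x=[7.2137] v=[-2.1194]
Step 40: x=[7.1096] v=[-2.0823]
Step 41: x=[7.0076] v=[-2.0403]
Step 42: x=[6.9079] v=[-1.9934]
Step 43: x=[6.8108] v=[-1.9418]
Step 44: x=[6.7165] v=[-1.8856]
Step 45: x=[6.6253] v=[-1.8250]
Step 46: x=[6.5373] v=[-1.7601]
Step 47: x=[6.4528] v=[-1.6910]
Step 48: x=[6.3719] v=[-1.6179]
Step 49: x=[6.2949] v=[-1.5410]
Step 50: x=[6.2219] v=[-1.4605]
Step 51: x=[6.1531] v=[-1.3765]
Step 52: x=[6.0886] v=[-1.2893]
Step 53: x=[6.0287] v=[-1.1990]
Step 54: x=[5.9734] v=[-1.1059]
Step 55: x=[5.9229] v=[-1.0102]
Step 56: x=[5.8773] v=[-0.9121]
Step 57: x=[5.8367] v=[-0.8119]
Step 58: x=[5.8012] v=[-0.7097]
Step 59: x=[5.7709] v=[-0.6059]
Step 60: x=[5.7459] v=[-0.5006]
Step 61: x=[5.7262] v=[-0.3942]
Step 62: x=[5.7119] v=[-0.2868]
Step 63: x=[5.7030] v=[-0.1788]
Step 64: x=[5.6995] v=[-0.0703]
Step 65: x=[5.7014] v=[0.0383]
First v>=0 after going negative at step 65, time=3.2500

Answer: 3.2500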